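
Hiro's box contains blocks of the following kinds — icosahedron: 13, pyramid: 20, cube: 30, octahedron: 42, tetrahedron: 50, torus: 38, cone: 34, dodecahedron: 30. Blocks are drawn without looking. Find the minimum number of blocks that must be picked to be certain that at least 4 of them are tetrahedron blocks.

211

In the worst case for collecting tetrahedron blocks, every non-tetrahedron block comes out first.
There are 13 + 20 + 30 + 42 + 38 + 34 + 30 = 207 non-tetrahedron blocks altogether.
After those, each further block must be tetrahedron, so 207 + 4 = 211 draws guarantee 4 tetrahedron blocks.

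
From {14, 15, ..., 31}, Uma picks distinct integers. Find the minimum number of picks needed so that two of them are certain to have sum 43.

Group the elements by complementary pair {x, 43−x}: {14,29}, {15,28}, {16,27}, …, giving 8 two-element pairs and 2 integers whose partner 43−x falls outside [14,31].
By pigeonhole, treating each of those 10 groups as a pigeonhole, one can pick one integer per group — 10 integers — with no two summing to 43.
The 11th integer lands in an occupied pair, forcing a sum of 43.

11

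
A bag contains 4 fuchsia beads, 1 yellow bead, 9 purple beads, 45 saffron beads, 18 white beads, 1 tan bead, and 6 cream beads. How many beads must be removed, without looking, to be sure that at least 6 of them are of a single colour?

27

The 7 colours are the holes; the beads drawn are the pigeons.
To avoid 6 of any one colour, the worst case takes at most 5 of each colour, or every bead of a colour that has fewer than 5.
That gives 4 + 1 + 5 + 5 + 5 + 1 + 5 = 26 beads with no colour reaching 6.
The next bead forces some colour to 6, so 26 + 1 = 27.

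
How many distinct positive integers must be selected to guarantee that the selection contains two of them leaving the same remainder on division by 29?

Pigeonhole: the 29 residue classes mod 29 are the pigeonholes.
With 29 integers one could put 1 in each residue class and have no class reach 2.
The 30th integer pushes some class to 2, so 29·1 + 1 = 30.

30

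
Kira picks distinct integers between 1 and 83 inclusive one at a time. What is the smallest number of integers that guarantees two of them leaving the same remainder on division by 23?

24

The 23 residue classes mod 23 are the pigeonholes.
With 23 integers one could put 1 in each residue class and have no class reach 2.
The 24th integer pushes some class to 2, so 23·1 + 1 = 24.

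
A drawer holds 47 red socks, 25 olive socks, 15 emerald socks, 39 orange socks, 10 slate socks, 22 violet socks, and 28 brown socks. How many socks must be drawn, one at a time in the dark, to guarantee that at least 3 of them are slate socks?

179

In the worst case for collecting slate socks, every non-slate sock comes out first.
There are 47 + 25 + 15 + 39 + 22 + 28 = 176 non-slate socks altogether.
After those, each further sock must be slate, so 176 + 3 = 179 draws guarantee 3 slate socks.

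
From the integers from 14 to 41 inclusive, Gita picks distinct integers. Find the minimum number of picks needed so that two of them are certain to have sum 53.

Group the elements by complementary pair {x, 53−x}: {14,39}, {15,38}, {16,37}, …, giving 13 two-element pairs and 2 integers whose partner 53−x falls outside [14,41].
Treating each of those 15 groups as a pigeonhole, one can pick one integer per group — 15 integers — with no two summing to 53.
The 16th integer lands in an occupied pair, forcing a sum of 53.

16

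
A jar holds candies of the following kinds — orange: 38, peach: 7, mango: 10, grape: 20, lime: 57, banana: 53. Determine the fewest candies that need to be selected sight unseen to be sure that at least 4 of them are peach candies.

182

In the worst case for collecting peach candies, every non-peach candy comes out first.
There are 38 + 10 + 20 + 57 + 53 = 178 non-peach candies altogether.
After those, each further candy must be peach, so 178 + 4 = 182 draws guarantee 4 peach candies.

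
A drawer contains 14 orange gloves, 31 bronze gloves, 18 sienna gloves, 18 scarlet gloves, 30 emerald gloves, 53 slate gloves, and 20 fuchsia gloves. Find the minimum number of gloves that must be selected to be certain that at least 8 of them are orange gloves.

In the worst case for collecting orange gloves, every non-orange glove comes out first.
There are 31 + 18 + 18 + 30 + 53 + 20 = 170 non-orange gloves altogether.
After those, each further glove must be orange, so 170 + 8 = 178 draws guarantee 8 orange gloves.

178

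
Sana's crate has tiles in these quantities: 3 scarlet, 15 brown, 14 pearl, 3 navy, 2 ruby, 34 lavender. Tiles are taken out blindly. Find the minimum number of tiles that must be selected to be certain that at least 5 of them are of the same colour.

Pigeonhole: the 6 colours are the holes; the tiles drawn are the pigeons.
To avoid 5 of any one colour, the worst case takes at most 4 of each colour, or every tile of a colour that has fewer than 4.
That gives 3 + 4 + 4 + 3 + 2 + 4 = 20 tiles with no colour reaching 5.
The next tile forces some colour to 5, so 20 + 1 = 21.

21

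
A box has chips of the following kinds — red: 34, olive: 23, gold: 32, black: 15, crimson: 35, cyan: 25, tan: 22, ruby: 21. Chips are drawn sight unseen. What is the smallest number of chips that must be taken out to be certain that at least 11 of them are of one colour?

Pigeonhole: the 8 colours are the holes; the chips drawn are the pigeons.
To avoid 11 of any one colour, the worst case takes at most 10 of each colour.
That gives 10 + 10 + 10 + 10 + 10 + 10 + 10 + 10 = 80 chips with no colour reaching 11.
The next chip forces some colour to 11, so 80 + 1 = 81.

81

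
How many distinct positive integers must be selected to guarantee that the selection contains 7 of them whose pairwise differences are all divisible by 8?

Integers whose pairwise differences are multiples of 8 are exactly those sharing a remainder mod 8. The 8 residue classes mod 8 are the pigeonholes.
With 48 integers one could put 6 in each residue class and have no class reach 7.
The 49th integer pushes some class to 7, so 8·6 + 1 = 49.

49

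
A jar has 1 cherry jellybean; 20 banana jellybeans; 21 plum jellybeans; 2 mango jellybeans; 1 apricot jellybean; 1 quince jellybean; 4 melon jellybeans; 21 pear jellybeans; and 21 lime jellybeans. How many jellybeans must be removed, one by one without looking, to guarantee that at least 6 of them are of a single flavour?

By pigeonhole, put each drawn jellybean into a box by flavour. The largest draw with every box below 6 takes min(count, 5) from each flavour; flavours with fewer than 5 contribute all they have.
Σ min(cᵢ, 5) = 1 + 5 + 5 + 2 + 1 + 1 + 4 + 5 + 5 = 29.
Draw number 29 + 1 = 30 must push one box to 6.

30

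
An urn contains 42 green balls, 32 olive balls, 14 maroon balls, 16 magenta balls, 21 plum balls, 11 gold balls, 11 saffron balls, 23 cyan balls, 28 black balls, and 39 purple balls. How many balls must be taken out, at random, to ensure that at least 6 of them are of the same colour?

An adversary could hand out at most 5 balls per colour: 5 + 5 + 5 + 5 + 5 + 5 + 5 + 5 + 5 + 5 = 50 balls and still no colour has 6.
One more ball lands in a colour already at 5, so 51 draws are enough and 50 are not.

51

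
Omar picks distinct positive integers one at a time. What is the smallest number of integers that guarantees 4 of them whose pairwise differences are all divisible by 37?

112

Integers whose pairwise differences are multiples of 37 are exactly those sharing a remainder mod 37. The 37 residue classes mod 37 are the pigeonholes.
With 111 integers one could put 3 in each residue class and have no class reach 4.
The 112th integer pushes some class to 4, so 37·3 + 1 = 112.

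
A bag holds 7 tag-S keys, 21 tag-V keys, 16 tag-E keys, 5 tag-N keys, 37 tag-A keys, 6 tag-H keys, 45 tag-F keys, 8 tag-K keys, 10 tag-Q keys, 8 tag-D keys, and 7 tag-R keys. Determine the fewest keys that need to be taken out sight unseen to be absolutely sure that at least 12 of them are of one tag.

96

Put each drawn key into a box by tag. The largest draw with every box below 12 takes min(count, 11) from each tag; tags with fewer than 11 contribute all they have.
Σ min(cᵢ, 11) = 7 + 11 + 11 + 5 + 11 + 6 + 11 + 8 + 10 + 8 + 7 = 95.
Draw number 95 + 1 = 96 must push one box to 12.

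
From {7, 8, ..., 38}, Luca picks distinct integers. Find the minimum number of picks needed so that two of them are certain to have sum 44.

18

Two chosen integers sum to 44 exactly when both halves of some pair {x, 44−x} with 7 ≤ x ≤ 44−x ≤ 37 are chosen — 15 such pairs.
The remaining 2 elements (those with no distinct partner in range) can never complete a 44-sum, so the worst case takes all of them and one from each pair: 2 + 15 = 17.
The 18th integer has to be the second member of some pair, so 17 + 1 = 18.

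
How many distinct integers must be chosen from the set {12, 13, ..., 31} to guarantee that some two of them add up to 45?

12

Group the elements by complementary pair {x, 45−x}: {14,31}, {15,30}, {16,29}, …, giving 9 two-element pairs and 2 integers whose partner 45−x falls outside [12,31].
Treating each of those 11 groups as a pigeonhole, one can pick one integer per group — 11 integers — with no two summing to 45.
The 12th integer lands in an occupied pair, forcing a sum of 45.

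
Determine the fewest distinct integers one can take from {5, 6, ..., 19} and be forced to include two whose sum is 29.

A set avoiding the sum 29 can contain at most one of each pair {x, 29−x}, plus the 5 elements whose complement lies outside the range.
The integers 5, …, 14 (10 of them) are such a set: any two sum to at least 5+6 = 11 and at most 13+14 = 27 < 29.
Pigeonhole: any 11th integer completes one of the 5 pairs, so 11 choices force a sum of 29.

11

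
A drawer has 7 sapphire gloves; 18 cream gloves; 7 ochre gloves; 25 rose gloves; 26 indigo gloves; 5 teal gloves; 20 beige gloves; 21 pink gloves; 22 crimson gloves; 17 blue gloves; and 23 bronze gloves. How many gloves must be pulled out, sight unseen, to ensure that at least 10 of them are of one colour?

Pigeonhole: the 11 colours are the holes; the gloves drawn are the pigeons.
To avoid 10 of any one colour, the worst case takes at most 9 of each colour, or every glove of a colour that has fewer than 9.
That gives 7 + 9 + 7 + 9 + 9 + 5 + 9 + 9 + 9 + 9 + 9 = 91 gloves with no colour reaching 10.
The next glove forces some colour to 10, so 91 + 1 = 92.

92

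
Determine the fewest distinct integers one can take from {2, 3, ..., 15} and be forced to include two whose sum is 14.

Group the elements by complementary pair {x, 14−x}: {2,12}, {3,11}, {4,10}, …, giving 5 two-element pairs, the single value 7 (it cannot pair with itself since the integers are distinct), and 3 integers whose partner 14−x falls outside [2,15].
Treating each of those 9 groups as a pigeonhole, one can pick one integer per group — 9 integers — with no two summing to 14.
The 10th integer lands in an occupied pair, forcing a sum of 14.

10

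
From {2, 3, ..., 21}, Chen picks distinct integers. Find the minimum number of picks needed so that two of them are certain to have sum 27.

Group the elements by complementary pair {x, 27−x}: {6,21}, {7,20}, {8,19}, …, giving 8 two-element pairs and 4 integers whose partner 27−x falls outside [2,21].
Treating each of those 12 groups as a pigeonhole, one can pick one integer per group — 12 integers — with no two summing to 27.
The 13th integer lands in an occupied pair, forcing a sum of 27.

13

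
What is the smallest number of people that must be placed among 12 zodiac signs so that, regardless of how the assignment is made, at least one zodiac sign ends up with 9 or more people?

97

With 96 people one could put exactly 8 in each of the 12 zodiac signs, and no zodiac sign would reach 9.
One more person must land in a zodiac sign that already has 8, giving it 9.
So 12 × 8 + 1 = 97 people are required.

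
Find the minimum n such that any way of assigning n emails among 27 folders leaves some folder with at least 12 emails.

298

With 297 emails one could put exactly 11 in each of the 27 folders, and no folder would reach 12.
By the pigeonhole principle, one more email must land in a folder that already has 11, giving it 12.
So 27 × 11 + 1 = 298 emails are required.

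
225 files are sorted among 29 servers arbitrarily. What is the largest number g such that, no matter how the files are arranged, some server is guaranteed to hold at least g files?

8

The 29 servers are the holes and the 225 files are the pigeons.
If every server held at most 7 files, the total would be at most 29 × 7 = 203, which is less than 225.
So some server holds at least ⌈225/29⌉ = 8 files.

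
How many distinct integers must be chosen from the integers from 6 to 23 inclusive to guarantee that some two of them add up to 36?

14

Group the elements by complementary pair {x, 36−x}: {13,23}, {14,22}, {15,21}, …, giving 5 two-element pairs; the single value 18 (it cannot pair with itself since the integers are distinct); and 7 integers whose partner 36−x falls outside [6,23].
Pigeonhole: treating each of those 13 groups as a pigeonhole, one can pick one integer per group — 13 integers — with no two summing to 36.
The 14th integer lands in an occupied pair, forcing a sum of 36.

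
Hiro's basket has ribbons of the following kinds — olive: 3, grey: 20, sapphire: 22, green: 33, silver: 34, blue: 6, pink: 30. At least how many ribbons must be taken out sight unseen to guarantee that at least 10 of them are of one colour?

By pigeonhole, put each drawn ribbon into a box by colour. The largest draw with every box below 10 takes min(count, 9) from each colour; colours with fewer than 9 contribute all they have.
Σ min(cᵢ, 9) = 3 + 9 + 9 + 9 + 9 + 6 + 9 = 54.
Draw number 54 + 1 = 55 must push one box to 10.

55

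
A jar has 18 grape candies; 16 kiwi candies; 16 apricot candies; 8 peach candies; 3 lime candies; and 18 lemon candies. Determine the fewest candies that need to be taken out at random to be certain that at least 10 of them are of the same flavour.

An adversary could hand out at most 9 candies per flavour (peach, lime run out sooner): 9 + 9 + 9 + 8 + 3 + 9 = 47 candies and still no flavour has 10.
By the pigeonhole principle, one more candy lands in a flavour already at 9, so 48 draws are enough and 47 are not.

48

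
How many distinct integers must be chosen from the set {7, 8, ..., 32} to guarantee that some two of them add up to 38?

15

A set avoiding the sum 38 can contain at most one of each pair {x, 38−x}, plus the 2 elements whose complement lies outside the range or equal to its own complement.
The integers 19, …, 32 (14 of them) are such a set: any two sum to at least 19+20 = 39 > 38.
By pigeonhole, any 15th integer completes one of the 12 pairs, so 15 choices force a sum of 38.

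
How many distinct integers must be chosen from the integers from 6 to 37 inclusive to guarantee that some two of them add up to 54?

23

Two chosen integers sum to 54 exactly when both halves of some pair {x, 54−x} with 17 ≤ x ≤ 54−x ≤ 37 are chosen — 10 such pairs.
The remaining 12 elements (those with no distinct partner in range) can never complete a 54-sum, so the worst case takes all of them and one from each pair: 12 + 10 = 22.
The 23rd integer has to be the second member of some pair, so 22 + 1 = 23.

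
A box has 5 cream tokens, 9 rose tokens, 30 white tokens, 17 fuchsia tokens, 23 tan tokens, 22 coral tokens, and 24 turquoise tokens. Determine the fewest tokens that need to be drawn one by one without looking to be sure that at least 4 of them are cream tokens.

In the worst case for collecting cream tokens, every non-cream token comes out first.
There are 9 + 30 + 17 + 23 + 22 + 24 = 125 non-cream tokens altogether.
After those, each further token must be cream, so 125 + 4 = 129 draws guarantee 4 cream tokens.

129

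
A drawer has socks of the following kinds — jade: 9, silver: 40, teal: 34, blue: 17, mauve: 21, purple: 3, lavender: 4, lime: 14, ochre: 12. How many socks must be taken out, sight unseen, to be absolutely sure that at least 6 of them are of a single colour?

Pigeonhole: put each drawn sock into a box by colour. The largest draw with every box below 6 takes min(count, 5) from each colour; colours with fewer than 5 contribute all they have.
Σ min(cᵢ, 5) = 5 + 5 + 5 + 5 + 5 + 3 + 4 + 5 + 5 = 42.
Draw number 42 + 1 = 43 must push one box to 6.

43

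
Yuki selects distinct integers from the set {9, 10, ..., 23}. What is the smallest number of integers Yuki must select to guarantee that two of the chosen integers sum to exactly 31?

9

Two chosen integers sum to 31 exactly when both halves of some pair {x, 31−x} with 9 ≤ x ≤ 31−x ≤ 22 are chosen — 7 such pairs.
The remaining 1 element (those with no distinct partner in range) can never complete a 31-sum, so the worst case takes all of them and one from each pair: 1 + 7 = 8.
The 9th integer has to be the second member of some pair, so 8 + 1 = 9.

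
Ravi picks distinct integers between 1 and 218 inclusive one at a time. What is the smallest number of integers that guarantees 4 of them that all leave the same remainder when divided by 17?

By pigeonhole, the 17 residue classes mod 17 are the pigeonholes.
With 51 integers one could put 3 in each residue class and have no class reach 4.
The 52nd integer pushes some class to 4, so 17·3 + 1 = 52.

52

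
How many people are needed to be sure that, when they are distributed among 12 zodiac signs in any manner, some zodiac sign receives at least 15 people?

With 168 people one could put exactly 14 in each of the 12 zodiac signs, and no zodiac sign would reach 15.
By the pigeonhole principle, one more person must land in a zodiac sign that already has 14, giving it 15.
So 12 × 14 + 1 = 169 people are required.

169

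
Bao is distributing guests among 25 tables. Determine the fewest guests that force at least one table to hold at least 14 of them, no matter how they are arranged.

326

With 325 guests one could put exactly 13 in each of the 25 tables, and no table would reach 14.
By the pigeonhole principle, one more guest must land in a table that already has 13, giving it 14.
So 25 × 13 + 1 = 326 guests are required.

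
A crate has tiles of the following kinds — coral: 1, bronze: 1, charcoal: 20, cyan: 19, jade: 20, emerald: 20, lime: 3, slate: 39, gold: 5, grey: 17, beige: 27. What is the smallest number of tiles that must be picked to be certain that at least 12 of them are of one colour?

Put each drawn tile into a box by colour. The largest draw with every box below 12 takes min(count, 11) from each colour; colours with fewer than 11 contribute all they have.
Σ min(cᵢ, 11) = 1 + 1 + 11 + 11 + 11 + 11 + 3 + 11 + 5 + 11 + 11 = 87.
Draw number 87 + 1 = 88 must push one box to 12.

88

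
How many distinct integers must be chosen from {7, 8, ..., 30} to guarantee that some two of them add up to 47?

18

Group the elements by complementary pair {x, 47−x}: {17,30}, {18,29}, {19,28}, …, giving 7 two-element pairs and 10 integers whose partner 47−x falls outside [7,30].
Treating each of those 17 groups as a pigeonhole, one can pick one integer per group — 17 integers — with no two summing to 47.
The 18th integer lands in an occupied pair, forcing a sum of 47.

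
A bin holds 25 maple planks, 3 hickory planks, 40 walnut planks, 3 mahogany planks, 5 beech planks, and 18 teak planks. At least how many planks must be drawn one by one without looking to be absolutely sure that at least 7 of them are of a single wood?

30

The 6 woods are the holes; the planks drawn are the pigeons.
To avoid 7 of any one wood, the worst case takes at most 6 of each wood, or every plank of a wood that has fewer than 6.
That gives 6 + 3 + 6 + 3 + 5 + 6 = 29 planks with no wood reaching 7.
The next plank forces some wood to 7, so 29 + 1 = 30.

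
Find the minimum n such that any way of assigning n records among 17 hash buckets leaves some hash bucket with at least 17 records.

273

With 272 records one could put exactly 16 in each of the 17 hash buckets, and no hash bucket would reach 17.
One more record must land in a hash bucket that already has 16, giving it 17.
So 17 × 16 + 1 = 273 records are required.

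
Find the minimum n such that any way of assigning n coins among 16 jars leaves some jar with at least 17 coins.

With 256 coins one could put exactly 16 in each of the 16 jars, and no jar would reach 17.
By pigeonhole, one more coin must land in a jar that already has 16, giving it 17.
So 16 × 16 + 1 = 257 coins are required.

257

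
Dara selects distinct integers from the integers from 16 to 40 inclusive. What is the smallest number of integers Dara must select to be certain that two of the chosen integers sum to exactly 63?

17

A set avoiding the sum 63 can contain at most one of each pair {x, 63−x}, plus the 7 elements whose complement lies outside the range.
The integers 16, …, 31 (16 of them) are such a set: any two sum to at least 16+17 = 33 and at most 30+31 = 61 < 63.
Any 17th integer completes one of the 9 pairs, so 17 choices force a sum of 63.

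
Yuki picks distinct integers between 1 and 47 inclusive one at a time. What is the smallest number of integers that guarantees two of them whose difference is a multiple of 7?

Integers whose pairwise differences are multiples of 7 are exactly those sharing a remainder mod 7. The 7 residue classes mod 7 are the pigeonholes.
With 7 integers one could put 1 in each residue class and have no class reach 2.
The 8th integer pushes some class to 2, so 7·1 + 1 = 8.

8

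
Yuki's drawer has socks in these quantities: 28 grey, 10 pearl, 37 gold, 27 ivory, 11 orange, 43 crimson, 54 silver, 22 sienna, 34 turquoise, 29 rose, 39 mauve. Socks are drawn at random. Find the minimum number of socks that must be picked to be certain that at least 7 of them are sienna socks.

In the worst case for collecting sienna socks, every non-sienna sock comes out first.
There are 28 + 10 + 37 + 27 + 11 + 43 + 54 + 34 + 29 + 39 = 312 non-sienna socks altogether.
After those, each further sock must be sienna, so 312 + 7 = 319 draws guarantee 7 sienna socks.

319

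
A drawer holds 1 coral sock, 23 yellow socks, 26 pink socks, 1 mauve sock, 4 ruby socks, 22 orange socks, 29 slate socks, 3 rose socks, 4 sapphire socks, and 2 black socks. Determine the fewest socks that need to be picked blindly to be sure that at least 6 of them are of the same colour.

By the pigeonhole principle, put each drawn sock into a box by colour. The largest draw with every box below 6 takes min(count, 5) from each colour; colours with fewer than 5 contribute all they have.
Σ min(cᵢ, 5) = 1 + 5 + 5 + 1 + 4 + 5 + 5 + 3 + 4 + 2 = 35.
Draw number 35 + 1 = 36 must push one box to 6.

36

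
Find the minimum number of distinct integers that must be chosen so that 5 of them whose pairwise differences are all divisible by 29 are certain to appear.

Integers whose pairwise differences are multiples of 29 are exactly those sharing a remainder mod 29. The 29 residue classes mod 29 are the pigeonholes.
With 116 integers one could put 4 in each residue class and have no class reach 5.
The 117th integer pushes some class to 5, so 29·4 + 1 = 117.

117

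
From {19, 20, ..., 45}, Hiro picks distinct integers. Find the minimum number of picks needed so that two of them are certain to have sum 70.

18

A set avoiding the sum 70 can contain at most one of each pair {x, 70−x}, plus the 7 elements whose complement lies outside the range or equal to its own complement.
The integers 19, …, 35 (17 of them) are such a set: any two sum to at least 19+20 = 39 and at most 34+35 = 69 < 70.
Pigeonhole: any 18th integer completes one of the 10 pairs, so 18 choices force a sum of 70.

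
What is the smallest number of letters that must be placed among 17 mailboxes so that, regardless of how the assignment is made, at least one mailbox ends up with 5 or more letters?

With 68 letters one could put exactly 4 in each of the 17 mailboxes, and no mailbox would reach 5.
One more letter must land in a mailbox that already has 4, giving it 5.
So 17 × 4 + 1 = 69 letters are required.

69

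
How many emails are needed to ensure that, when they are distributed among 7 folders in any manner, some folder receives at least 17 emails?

113

With 112 emails one could put exactly 16 in each of the 7 folders, and no folder would reach 17.
By pigeonhole, one more email must land in a folder that already has 16, giving it 17.
So 7 × 16 + 1 = 113 emails are required.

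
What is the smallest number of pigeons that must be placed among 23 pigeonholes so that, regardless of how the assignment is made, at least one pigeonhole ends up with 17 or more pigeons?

With 368 pigeons one could put exactly 16 in each of the 23 pigeonholes, and no pigeonhole would reach 17.
One more pigeon must land in a pigeonhole that already has 16, giving it 17.
So 23 × 16 + 1 = 369 pigeons are required.

369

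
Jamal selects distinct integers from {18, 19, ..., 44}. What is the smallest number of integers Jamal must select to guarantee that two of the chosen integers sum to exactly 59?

A set avoiding the sum 59 can contain at most one of each pair {x, 59−x}, plus the 3 elements whose complement lies outside the range.
The integers 30, …, 44 (15 of them) are such a set: any two sum to at least 30+31 = 61 > 59.
Pigeonhole: any 16th integer completes one of the 12 pairs, so 16 choices force a sum of 59.

16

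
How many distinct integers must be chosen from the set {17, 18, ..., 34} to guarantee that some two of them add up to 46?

13

Group the elements by complementary pair {x, 46−x}: {17,29}, {18,28}, {19,27}, …, giving 6 two-element pairs; the single value 23 (it cannot pair with itself since the integers are distinct); and 5 integers whose partner 46−x falls outside [17,34].
Treating each of those 12 groups as a pigeonhole, one can pick one integer per group — 12 integers — with no two summing to 46.
The 13th integer lands in an occupied pair, forcing a sum of 46.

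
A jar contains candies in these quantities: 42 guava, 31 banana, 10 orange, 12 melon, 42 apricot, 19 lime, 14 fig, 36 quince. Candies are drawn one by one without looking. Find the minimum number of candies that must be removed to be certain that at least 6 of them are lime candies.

193

In the worst case for collecting lime candies, every non-lime candy comes out first.
There are 42 + 31 + 10 + 12 + 42 + 14 + 36 = 187 non-lime candies altogether.
After those, each further candy must be lime, so 187 + 6 = 193 draws guarantee 6 lime candies.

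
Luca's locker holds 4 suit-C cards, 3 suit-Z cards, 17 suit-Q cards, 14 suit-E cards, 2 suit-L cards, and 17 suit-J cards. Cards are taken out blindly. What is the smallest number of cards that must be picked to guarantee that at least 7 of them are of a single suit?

28

An adversary could hand out at most 6 cards per suit (suit-C, suit-Z, suit-L run out sooner): 4 + 3 + 6 + 6 + 2 + 6 = 27 cards and still no suit has 7.
One more card lands in a suit already at 6, so 28 draws are enough and 27 are not.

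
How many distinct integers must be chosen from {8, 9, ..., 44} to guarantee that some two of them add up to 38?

27

Group the elements by complementary pair {x, 38−x}: {8,30}, {9,29}, {10,28}, …, giving 11 two-element pairs, the single value 19 (it cannot pair with itself since the integers are distinct), and 14 integers whose partner 38−x falls outside [8,44].
By the pigeonhole principle, treating each of those 26 groups as a pigeonhole, one can pick one integer per group — 26 integers — with no two summing to 38.
The 27th integer lands in an occupied pair, forcing a sum of 38.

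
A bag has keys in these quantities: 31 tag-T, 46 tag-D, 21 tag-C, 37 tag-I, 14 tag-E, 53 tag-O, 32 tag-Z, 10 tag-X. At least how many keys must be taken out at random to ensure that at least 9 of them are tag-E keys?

239

In the worst case for collecting tag-E keys, every non-tag-E key comes out first.
There are 31 + 46 + 21 + 37 + 53 + 32 + 10 = 230 non-tag-E keys altogether.
After those, each further key must be tag-E, so 230 + 9 = 239 draws guarantee 9 tag-E keys.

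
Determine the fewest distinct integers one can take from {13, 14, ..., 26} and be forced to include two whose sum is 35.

A set avoiding the sum 35 can contain at most one of each pair {x, 35−x}, plus the 4 elements whose complement lies outside the range.
The integers 18, …, 26 (9 of them) are such a set: any two sum to at least 18+19 = 37 > 35.
Any 10th integer completes one of the 5 pairs, so 10 choices force a sum of 35.

10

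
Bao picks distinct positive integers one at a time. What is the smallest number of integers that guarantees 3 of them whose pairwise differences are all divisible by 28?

57

Integers whose pairwise differences are multiples of 28 are exactly those sharing a remainder mod 28. The 28 residue classes mod 28 are the pigeonholes.
With 56 integers one could put 2 in each residue class and have no class reach 3.
The 57th integer pushes some class to 3, so 28·2 + 1 = 57.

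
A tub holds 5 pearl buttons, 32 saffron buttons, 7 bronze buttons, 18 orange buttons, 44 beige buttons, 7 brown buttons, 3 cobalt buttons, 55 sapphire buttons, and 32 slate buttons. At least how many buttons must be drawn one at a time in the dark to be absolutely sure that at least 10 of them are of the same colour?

An adversary could hand out at most 9 buttons per colour (4 colours run out sooner): 5 + 9 + 7 + 9 + 9 + 7 + 3 + 9 + 9 = 67 buttons and still no colour has 10.
By the pigeonhole principle, one more button lands in a colour already at 9, so 68 draws are enough and 67 are not.

68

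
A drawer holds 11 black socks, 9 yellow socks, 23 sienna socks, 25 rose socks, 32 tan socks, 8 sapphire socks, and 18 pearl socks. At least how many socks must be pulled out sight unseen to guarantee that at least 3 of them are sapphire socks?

In the worst case for collecting sapphire socks, every non-sapphire sock comes out first.
There are 11 + 9 + 23 + 25 + 32 + 18 = 118 non-sapphire socks altogether.
After those, each further sock must be sapphire, so 118 + 3 = 121 draws guarantee 3 sapphire socks.

121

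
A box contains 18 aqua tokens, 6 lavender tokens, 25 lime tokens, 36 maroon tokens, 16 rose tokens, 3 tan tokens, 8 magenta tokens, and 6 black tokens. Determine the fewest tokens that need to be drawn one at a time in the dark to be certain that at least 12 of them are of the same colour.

68

Put each drawn token into a box by colour. The largest draw with every box below 12 takes min(count, 11) from each colour; colours with fewer than 11 contribute all they have.
Σ min(cᵢ, 11) = 11 + 6 + 11 + 11 + 11 + 3 + 8 + 6 = 67.
Draw number 67 + 1 = 68 must push one box to 12.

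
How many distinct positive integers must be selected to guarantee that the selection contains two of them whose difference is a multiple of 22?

23

Integers whose pairwise differences are multiples of 22 are exactly those sharing a remainder mod 22. By the pigeonhole principle, the 22 residue classes mod 22 are the pigeonholes.
With 22 integers one could put 1 in each residue class and have no class reach 2.
The 23rd integer pushes some class to 2, so 22·1 + 1 = 23.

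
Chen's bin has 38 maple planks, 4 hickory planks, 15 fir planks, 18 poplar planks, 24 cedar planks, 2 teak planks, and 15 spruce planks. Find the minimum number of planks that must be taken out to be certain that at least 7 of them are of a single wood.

37

An adversary could hand out at most 6 planks per wood (hickory, teak run out sooner): 6 + 4 + 6 + 6 + 6 + 2 + 6 = 36 planks and still no wood has 7.
Pigeonhole: one more plank lands in a wood already at 6, so 37 draws are enough and 36 are not.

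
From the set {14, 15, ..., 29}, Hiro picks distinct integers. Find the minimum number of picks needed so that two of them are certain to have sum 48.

12

Two chosen integers sum to 48 exactly when both halves of some pair {x, 48−x} with 19 ≤ x ≤ 48−x ≤ 29 are chosen — 5 such pairs.
The remaining 6 elements (those with no distinct partner in range) can never complete a 48-sum, so the worst case takes all of them and one from each pair: 6 + 5 = 11.
By the pigeonhole principle, the 12th integer has to be the second member of some pair, so 11 + 1 = 12.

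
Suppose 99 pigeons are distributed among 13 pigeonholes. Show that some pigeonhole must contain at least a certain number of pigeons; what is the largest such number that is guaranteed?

Pigeonhole: the 13 pigeonholes are the holes and the 99 pigeons are the pigeons.
If every pigeonhole held at most 7 pigeons, the total would be at most 13 × 7 = 91, which is less than 99.
So some pigeonhole holds at least ⌈99/13⌉ = 8 pigeons.

8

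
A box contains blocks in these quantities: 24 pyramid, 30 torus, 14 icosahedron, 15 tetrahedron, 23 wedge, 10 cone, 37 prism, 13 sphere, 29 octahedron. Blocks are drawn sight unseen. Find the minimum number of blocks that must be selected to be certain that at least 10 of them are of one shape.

Pigeonhole: the 9 shapes are the holes; the blocks drawn are the pigeons.
To avoid 10 of any one shape, the worst case takes at most 9 of each shape.
That gives 9 + 9 + 9 + 9 + 9 + 9 + 9 + 9 + 9 = 81 blocks with no shape reaching 10.
The next block forces some shape to 10, so 81 + 1 = 82.

82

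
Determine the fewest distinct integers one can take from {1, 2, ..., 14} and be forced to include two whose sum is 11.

Group the elements by complementary pair {x, 11−x}: {1,10}, {2,9}, {3,8}, …, giving 5 two-element pairs and 4 integers whose partner 11−x falls outside [1,14].
Treating each of those 9 groups as a pigeonhole, one can pick one integer per group — 9 integers — with no two summing to 11.
The 10th integer lands in an occupied pair, forcing a sum of 11.

10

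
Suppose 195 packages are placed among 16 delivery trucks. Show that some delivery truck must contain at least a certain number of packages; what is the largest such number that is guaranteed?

The 16 delivery trucks are the holes and the 195 packages are the pigeons.
If every delivery truck held at most 12 packages, the total would be at most 16 × 12 = 192, which is less than 195.
So some delivery truck holds at least ⌈195/16⌉ = 13 packages.

13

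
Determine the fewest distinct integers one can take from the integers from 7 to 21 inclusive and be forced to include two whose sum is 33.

11

Group the elements by complementary pair {x, 33−x}: {12,21}, {13,20}, {14,19}, …, giving 5 two-element pairs and 5 integers whose partner 33−x falls outside [7,21].
Pigeonhole: treating each of those 10 groups as a pigeonhole, one can pick one integer per group — 10 integers — with no two summing to 33.
The 11th integer lands in an occupied pair, forcing a sum of 33.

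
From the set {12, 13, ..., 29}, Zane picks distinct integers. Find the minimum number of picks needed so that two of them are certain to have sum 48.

14

A set avoiding the sum 48 can contain at most one of each pair {x, 48−x}, plus the 8 elements whose complement lies outside the range or equal to its own complement.
The integers 12, …, 24 (13 of them) are such a set: any two sum to at least 12+13 = 25 and at most 23+24 = 47 < 48.
Pigeonhole: any 14th integer completes one of the 5 pairs, so 14 choices force a sum of 48.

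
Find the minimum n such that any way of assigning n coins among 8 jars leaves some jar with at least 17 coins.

With 128 coins one could put exactly 16 in each of the 8 jars, and no jar would reach 17.
Pigeonhole: one more coin must land in a jar that already has 16, giving it 17.
So 8 × 16 + 1 = 129 coins are required.

129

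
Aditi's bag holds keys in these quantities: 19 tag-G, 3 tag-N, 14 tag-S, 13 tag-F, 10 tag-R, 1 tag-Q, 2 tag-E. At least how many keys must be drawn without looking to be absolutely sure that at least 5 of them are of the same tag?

23

An adversary could hand out at most 4 keys per tag (tag-N, tag-Q, tag-E run out sooner): 4 + 3 + 4 + 4 + 4 + 1 + 2 = 22 keys and still no tag has 5.
Pigeonhole: one more key lands in a tag already at 4, so 23 draws are enough and 22 are not.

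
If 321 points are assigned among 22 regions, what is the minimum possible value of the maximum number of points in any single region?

By the pigeonhole principle, the 22 regions are the holes and the 321 points are the pigeons.
If every region held at most 14 points, the total would be at most 22 × 14 = 308, which is less than 321.
So some region holds at least ⌈321/22⌉ = 15 points.

15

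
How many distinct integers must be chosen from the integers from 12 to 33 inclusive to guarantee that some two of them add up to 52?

16

Two chosen integers sum to 52 exactly when both halves of some pair {x, 52−x} with 19 ≤ x ≤ 52−x ≤ 33 are chosen — 7 such pairs.
The remaining 8 elements (those with no distinct partner in range) can never complete a 52-sum, so the worst case takes all of them and one from each pair: 8 + 7 = 15.
The 16th integer has to be the second member of some pair, so 15 + 1 = 16.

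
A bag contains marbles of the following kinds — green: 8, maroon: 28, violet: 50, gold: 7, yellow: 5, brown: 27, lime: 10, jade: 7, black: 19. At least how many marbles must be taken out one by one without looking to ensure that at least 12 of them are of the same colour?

82

Put each drawn marble into a box by colour. The largest draw with every box below 12 takes min(count, 11) from each colour; colours with fewer than 11 contribute all they have.
Σ min(cᵢ, 11) = 8 + 11 + 11 + 7 + 5 + 11 + 10 + 7 + 11 = 81.
Draw number 81 + 1 = 82 must push one box to 12.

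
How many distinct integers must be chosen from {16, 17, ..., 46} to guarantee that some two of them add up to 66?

19

A set avoiding the sum 66 can contain at most one of each pair {x, 66−x}, plus the 5 elements whose complement lies outside the range or equal to its own complement.
The integers 16, …, 33 (18 of them) are such a set: any two sum to at least 16+17 = 33 and at most 32+33 = 65 < 66.
Any 19th integer completes one of the 13 pairs, so 19 choices force a sum of 66.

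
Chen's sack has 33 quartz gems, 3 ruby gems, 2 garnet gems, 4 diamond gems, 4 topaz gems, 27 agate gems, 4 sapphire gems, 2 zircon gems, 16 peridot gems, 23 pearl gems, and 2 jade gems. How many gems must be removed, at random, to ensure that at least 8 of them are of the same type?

50

An adversary could hand out at most 7 gems per type (7 types run out sooner): 7 + 3 + 2 + 4 + 4 + 7 + 4 + 2 + 7 + 7 + 2 = 49 gems and still no type has 8.
One more gem lands in a type already at 7, so 50 draws are enough and 49 are not.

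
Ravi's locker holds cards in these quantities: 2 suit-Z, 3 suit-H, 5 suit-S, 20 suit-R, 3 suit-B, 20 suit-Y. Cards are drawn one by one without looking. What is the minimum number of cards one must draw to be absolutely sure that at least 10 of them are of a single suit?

Put each drawn card into a box by suit. The largest draw with every box below 10 takes min(count, 9) from each suit; suits with fewer than 9 contribute all they have.
Σ min(cᵢ, 9) = 2 + 3 + 5 + 9 + 3 + 9 = 31.
Draw number 31 + 1 = 32 must push one box to 10.

32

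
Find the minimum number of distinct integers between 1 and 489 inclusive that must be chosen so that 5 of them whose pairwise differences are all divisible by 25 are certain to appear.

101

Integers whose pairwise differences are multiples of 25 are exactly those sharing a remainder mod 25. By the pigeonhole principle, the 25 residue classes mod 25 are the pigeonholes.
With 100 integers one could put 4 in each residue class and have no class reach 5.
The 101st integer pushes some class to 5, so 25·4 + 1 = 101.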